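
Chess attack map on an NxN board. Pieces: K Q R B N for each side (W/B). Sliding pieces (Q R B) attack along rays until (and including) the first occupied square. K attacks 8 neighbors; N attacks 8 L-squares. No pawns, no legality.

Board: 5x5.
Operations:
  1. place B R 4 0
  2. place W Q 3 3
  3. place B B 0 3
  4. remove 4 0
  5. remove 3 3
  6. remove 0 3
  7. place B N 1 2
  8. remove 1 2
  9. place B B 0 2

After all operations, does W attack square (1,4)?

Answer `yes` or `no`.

Answer: no

Derivation:
Op 1: place BR@(4,0)
Op 2: place WQ@(3,3)
Op 3: place BB@(0,3)
Op 4: remove (4,0)
Op 5: remove (3,3)
Op 6: remove (0,3)
Op 7: place BN@(1,2)
Op 8: remove (1,2)
Op 9: place BB@(0,2)
Per-piece attacks for W:
W attacks (1,4): no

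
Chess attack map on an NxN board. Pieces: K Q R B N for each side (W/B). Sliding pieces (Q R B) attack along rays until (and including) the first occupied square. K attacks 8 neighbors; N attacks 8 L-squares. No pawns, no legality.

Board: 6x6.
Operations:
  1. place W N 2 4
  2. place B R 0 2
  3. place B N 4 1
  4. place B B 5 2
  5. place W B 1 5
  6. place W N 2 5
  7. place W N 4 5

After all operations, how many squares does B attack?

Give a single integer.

Answer: 17

Derivation:
Op 1: place WN@(2,4)
Op 2: place BR@(0,2)
Op 3: place BN@(4,1)
Op 4: place BB@(5,2)
Op 5: place WB@(1,5)
Op 6: place WN@(2,5)
Op 7: place WN@(4,5)
Per-piece attacks for B:
  BR@(0,2): attacks (0,3) (0,4) (0,5) (0,1) (0,0) (1,2) (2,2) (3,2) (4,2) (5,2) [ray(1,0) blocked at (5,2)]
  BN@(4,1): attacks (5,3) (3,3) (2,2) (2,0)
  BB@(5,2): attacks (4,3) (3,4) (2,5) (4,1) [ray(-1,1) blocked at (2,5); ray(-1,-1) blocked at (4,1)]
Union (17 distinct): (0,0) (0,1) (0,3) (0,4) (0,5) (1,2) (2,0) (2,2) (2,5) (3,2) (3,3) (3,4) (4,1) (4,2) (4,3) (5,2) (5,3)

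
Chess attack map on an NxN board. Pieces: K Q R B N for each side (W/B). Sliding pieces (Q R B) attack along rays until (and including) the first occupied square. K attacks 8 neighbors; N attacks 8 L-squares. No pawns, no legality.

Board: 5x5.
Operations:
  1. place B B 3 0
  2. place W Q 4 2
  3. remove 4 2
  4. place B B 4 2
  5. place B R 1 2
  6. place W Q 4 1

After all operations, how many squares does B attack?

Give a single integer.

Answer: 15

Derivation:
Op 1: place BB@(3,0)
Op 2: place WQ@(4,2)
Op 3: remove (4,2)
Op 4: place BB@(4,2)
Op 5: place BR@(1,2)
Op 6: place WQ@(4,1)
Per-piece attacks for B:
  BR@(1,2): attacks (1,3) (1,4) (1,1) (1,0) (2,2) (3,2) (4,2) (0,2) [ray(1,0) blocked at (4,2)]
  BB@(3,0): attacks (4,1) (2,1) (1,2) [ray(1,1) blocked at (4,1); ray(-1,1) blocked at (1,2)]
  BB@(4,2): attacks (3,3) (2,4) (3,1) (2,0)
Union (15 distinct): (0,2) (1,0) (1,1) (1,2) (1,3) (1,4) (2,0) (2,1) (2,2) (2,4) (3,1) (3,2) (3,3) (4,1) (4,2)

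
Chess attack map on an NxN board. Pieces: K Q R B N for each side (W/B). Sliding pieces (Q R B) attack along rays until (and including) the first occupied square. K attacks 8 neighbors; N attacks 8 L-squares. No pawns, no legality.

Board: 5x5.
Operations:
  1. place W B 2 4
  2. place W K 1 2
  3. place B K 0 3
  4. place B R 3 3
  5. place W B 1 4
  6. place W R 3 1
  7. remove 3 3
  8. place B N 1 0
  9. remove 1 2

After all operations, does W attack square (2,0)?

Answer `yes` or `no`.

Answer: no

Derivation:
Op 1: place WB@(2,4)
Op 2: place WK@(1,2)
Op 3: place BK@(0,3)
Op 4: place BR@(3,3)
Op 5: place WB@(1,4)
Op 6: place WR@(3,1)
Op 7: remove (3,3)
Op 8: place BN@(1,0)
Op 9: remove (1,2)
Per-piece attacks for W:
  WB@(1,4): attacks (2,3) (3,2) (4,1) (0,3) [ray(-1,-1) blocked at (0,3)]
  WB@(2,4): attacks (3,3) (4,2) (1,3) (0,2)
  WR@(3,1): attacks (3,2) (3,3) (3,4) (3,0) (4,1) (2,1) (1,1) (0,1)
W attacks (2,0): no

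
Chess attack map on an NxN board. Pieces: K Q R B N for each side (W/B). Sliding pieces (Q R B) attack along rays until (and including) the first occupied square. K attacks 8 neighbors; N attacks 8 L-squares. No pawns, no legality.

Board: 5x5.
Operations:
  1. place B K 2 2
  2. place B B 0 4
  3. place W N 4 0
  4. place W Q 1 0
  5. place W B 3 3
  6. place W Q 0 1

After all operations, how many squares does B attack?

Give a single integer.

Op 1: place BK@(2,2)
Op 2: place BB@(0,4)
Op 3: place WN@(4,0)
Op 4: place WQ@(1,0)
Op 5: place WB@(3,3)
Op 6: place WQ@(0,1)
Per-piece attacks for B:
  BB@(0,4): attacks (1,3) (2,2) [ray(1,-1) blocked at (2,2)]
  BK@(2,2): attacks (2,3) (2,1) (3,2) (1,2) (3,3) (3,1) (1,3) (1,1)
Union (9 distinct): (1,1) (1,2) (1,3) (2,1) (2,2) (2,3) (3,1) (3,2) (3,3)

Answer: 9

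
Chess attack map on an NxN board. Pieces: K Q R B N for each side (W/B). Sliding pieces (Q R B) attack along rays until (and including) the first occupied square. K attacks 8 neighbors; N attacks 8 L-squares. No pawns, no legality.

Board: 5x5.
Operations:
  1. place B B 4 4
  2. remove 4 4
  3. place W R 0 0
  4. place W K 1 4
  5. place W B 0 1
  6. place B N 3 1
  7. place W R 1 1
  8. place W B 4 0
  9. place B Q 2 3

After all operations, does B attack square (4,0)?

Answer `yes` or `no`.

Op 1: place BB@(4,4)
Op 2: remove (4,4)
Op 3: place WR@(0,0)
Op 4: place WK@(1,4)
Op 5: place WB@(0,1)
Op 6: place BN@(3,1)
Op 7: place WR@(1,1)
Op 8: place WB@(4,0)
Op 9: place BQ@(2,3)
Per-piece attacks for B:
  BQ@(2,3): attacks (2,4) (2,2) (2,1) (2,0) (3,3) (4,3) (1,3) (0,3) (3,4) (3,2) (4,1) (1,4) (1,2) (0,1) [ray(-1,1) blocked at (1,4); ray(-1,-1) blocked at (0,1)]
  BN@(3,1): attacks (4,3) (2,3) (1,2) (1,0)
B attacks (4,0): no

Answer: no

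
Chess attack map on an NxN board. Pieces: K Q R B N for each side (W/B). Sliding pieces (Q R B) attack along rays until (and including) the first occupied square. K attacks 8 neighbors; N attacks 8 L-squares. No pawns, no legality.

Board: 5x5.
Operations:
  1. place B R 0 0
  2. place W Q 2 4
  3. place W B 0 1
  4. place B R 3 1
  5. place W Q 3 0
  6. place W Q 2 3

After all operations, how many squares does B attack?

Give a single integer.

Op 1: place BR@(0,0)
Op 2: place WQ@(2,4)
Op 3: place WB@(0,1)
Op 4: place BR@(3,1)
Op 5: place WQ@(3,0)
Op 6: place WQ@(2,3)
Per-piece attacks for B:
  BR@(0,0): attacks (0,1) (1,0) (2,0) (3,0) [ray(0,1) blocked at (0,1); ray(1,0) blocked at (3,0)]
  BR@(3,1): attacks (3,2) (3,3) (3,4) (3,0) (4,1) (2,1) (1,1) (0,1) [ray(0,-1) blocked at (3,0); ray(-1,0) blocked at (0,1)]
Union (10 distinct): (0,1) (1,0) (1,1) (2,0) (2,1) (3,0) (3,2) (3,3) (3,4) (4,1)

Answer: 10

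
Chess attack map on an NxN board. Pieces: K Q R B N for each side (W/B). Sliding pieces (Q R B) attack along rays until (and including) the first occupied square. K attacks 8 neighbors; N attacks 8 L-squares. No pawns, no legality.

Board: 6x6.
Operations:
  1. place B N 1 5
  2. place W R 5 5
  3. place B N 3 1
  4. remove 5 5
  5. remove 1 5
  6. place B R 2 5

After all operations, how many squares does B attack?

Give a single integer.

Answer: 15

Derivation:
Op 1: place BN@(1,5)
Op 2: place WR@(5,5)
Op 3: place BN@(3,1)
Op 4: remove (5,5)
Op 5: remove (1,5)
Op 6: place BR@(2,5)
Per-piece attacks for B:
  BR@(2,5): attacks (2,4) (2,3) (2,2) (2,1) (2,0) (3,5) (4,5) (5,5) (1,5) (0,5)
  BN@(3,1): attacks (4,3) (5,2) (2,3) (1,2) (5,0) (1,0)
Union (15 distinct): (0,5) (1,0) (1,2) (1,5) (2,0) (2,1) (2,2) (2,3) (2,4) (3,5) (4,3) (4,5) (5,0) (5,2) (5,5)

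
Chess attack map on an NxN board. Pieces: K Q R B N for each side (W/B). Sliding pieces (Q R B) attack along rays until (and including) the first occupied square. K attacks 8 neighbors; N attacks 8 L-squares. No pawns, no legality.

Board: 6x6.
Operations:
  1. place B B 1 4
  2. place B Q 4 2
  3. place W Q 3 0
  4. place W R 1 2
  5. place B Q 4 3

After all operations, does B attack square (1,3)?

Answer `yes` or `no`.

Op 1: place BB@(1,4)
Op 2: place BQ@(4,2)
Op 3: place WQ@(3,0)
Op 4: place WR@(1,2)
Op 5: place BQ@(4,3)
Per-piece attacks for B:
  BB@(1,4): attacks (2,5) (2,3) (3,2) (4,1) (5,0) (0,5) (0,3)
  BQ@(4,2): attacks (4,3) (4,1) (4,0) (5,2) (3,2) (2,2) (1,2) (5,3) (5,1) (3,3) (2,4) (1,5) (3,1) (2,0) [ray(0,1) blocked at (4,3); ray(-1,0) blocked at (1,2)]
  BQ@(4,3): attacks (4,4) (4,5) (4,2) (5,3) (3,3) (2,3) (1,3) (0,3) (5,4) (5,2) (3,4) (2,5) (3,2) (2,1) (1,0) [ray(0,-1) blocked at (4,2)]
B attacks (1,3): yes

Answer: yes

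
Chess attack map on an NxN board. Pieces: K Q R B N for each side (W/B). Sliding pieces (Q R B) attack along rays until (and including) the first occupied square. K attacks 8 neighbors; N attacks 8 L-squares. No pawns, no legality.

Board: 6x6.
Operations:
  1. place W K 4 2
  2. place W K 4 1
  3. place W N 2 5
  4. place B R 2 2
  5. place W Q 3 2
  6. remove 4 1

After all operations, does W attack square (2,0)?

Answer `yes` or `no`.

Op 1: place WK@(4,2)
Op 2: place WK@(4,1)
Op 3: place WN@(2,5)
Op 4: place BR@(2,2)
Op 5: place WQ@(3,2)
Op 6: remove (4,1)
Per-piece attacks for W:
  WN@(2,5): attacks (3,3) (4,4) (1,3) (0,4)
  WQ@(3,2): attacks (3,3) (3,4) (3,5) (3,1) (3,0) (4,2) (2,2) (4,3) (5,4) (4,1) (5,0) (2,3) (1,4) (0,5) (2,1) (1,0) [ray(1,0) blocked at (4,2); ray(-1,0) blocked at (2,2)]
  WK@(4,2): attacks (4,3) (4,1) (5,2) (3,2) (5,3) (5,1) (3,3) (3,1)
W attacks (2,0): no

Answer: no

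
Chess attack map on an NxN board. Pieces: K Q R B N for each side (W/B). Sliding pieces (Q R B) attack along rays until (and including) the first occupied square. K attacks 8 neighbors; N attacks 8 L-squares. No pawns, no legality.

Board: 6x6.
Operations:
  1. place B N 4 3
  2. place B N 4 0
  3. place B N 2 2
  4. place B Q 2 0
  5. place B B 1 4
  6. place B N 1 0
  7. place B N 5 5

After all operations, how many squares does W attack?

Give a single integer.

Answer: 0

Derivation:
Op 1: place BN@(4,3)
Op 2: place BN@(4,0)
Op 3: place BN@(2,2)
Op 4: place BQ@(2,0)
Op 5: place BB@(1,4)
Op 6: place BN@(1,0)
Op 7: place BN@(5,5)
Per-piece attacks for W:
Union (0 distinct): (none)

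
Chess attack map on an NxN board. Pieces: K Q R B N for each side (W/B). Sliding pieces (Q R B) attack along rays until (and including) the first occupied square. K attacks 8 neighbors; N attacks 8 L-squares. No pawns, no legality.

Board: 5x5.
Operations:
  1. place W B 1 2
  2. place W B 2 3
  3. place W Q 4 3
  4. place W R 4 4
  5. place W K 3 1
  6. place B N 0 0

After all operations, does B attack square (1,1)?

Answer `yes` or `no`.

Op 1: place WB@(1,2)
Op 2: place WB@(2,3)
Op 3: place WQ@(4,3)
Op 4: place WR@(4,4)
Op 5: place WK@(3,1)
Op 6: place BN@(0,0)
Per-piece attacks for B:
  BN@(0,0): attacks (1,2) (2,1)
B attacks (1,1): no

Answer: no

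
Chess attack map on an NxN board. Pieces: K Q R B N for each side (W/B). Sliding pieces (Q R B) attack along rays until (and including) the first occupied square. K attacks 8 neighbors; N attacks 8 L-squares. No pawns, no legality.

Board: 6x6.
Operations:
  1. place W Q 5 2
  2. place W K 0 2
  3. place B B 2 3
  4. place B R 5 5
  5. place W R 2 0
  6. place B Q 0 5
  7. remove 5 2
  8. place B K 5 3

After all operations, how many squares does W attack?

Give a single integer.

Op 1: place WQ@(5,2)
Op 2: place WK@(0,2)
Op 3: place BB@(2,3)
Op 4: place BR@(5,5)
Op 5: place WR@(2,0)
Op 6: place BQ@(0,5)
Op 7: remove (5,2)
Op 8: place BK@(5,3)
Per-piece attacks for W:
  WK@(0,2): attacks (0,3) (0,1) (1,2) (1,3) (1,1)
  WR@(2,0): attacks (2,1) (2,2) (2,3) (3,0) (4,0) (5,0) (1,0) (0,0) [ray(0,1) blocked at (2,3)]
Union (13 distinct): (0,0) (0,1) (0,3) (1,0) (1,1) (1,2) (1,3) (2,1) (2,2) (2,3) (3,0) (4,0) (5,0)

Answer: 13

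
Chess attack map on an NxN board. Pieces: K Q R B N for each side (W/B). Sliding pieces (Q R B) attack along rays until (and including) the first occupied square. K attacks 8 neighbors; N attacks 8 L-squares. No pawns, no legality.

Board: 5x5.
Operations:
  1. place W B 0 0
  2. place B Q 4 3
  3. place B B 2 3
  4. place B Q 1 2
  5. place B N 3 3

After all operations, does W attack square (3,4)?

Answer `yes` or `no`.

Answer: no

Derivation:
Op 1: place WB@(0,0)
Op 2: place BQ@(4,3)
Op 3: place BB@(2,3)
Op 4: place BQ@(1,2)
Op 5: place BN@(3,3)
Per-piece attacks for W:
  WB@(0,0): attacks (1,1) (2,2) (3,3) [ray(1,1) blocked at (3,3)]
W attacks (3,4): no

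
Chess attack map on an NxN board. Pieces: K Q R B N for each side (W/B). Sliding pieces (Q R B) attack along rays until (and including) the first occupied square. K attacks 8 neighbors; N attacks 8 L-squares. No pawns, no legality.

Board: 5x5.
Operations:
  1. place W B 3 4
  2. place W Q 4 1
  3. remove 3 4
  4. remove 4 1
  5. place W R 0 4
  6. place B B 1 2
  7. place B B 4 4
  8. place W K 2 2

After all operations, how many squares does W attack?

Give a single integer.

Answer: 16

Derivation:
Op 1: place WB@(3,4)
Op 2: place WQ@(4,1)
Op 3: remove (3,4)
Op 4: remove (4,1)
Op 5: place WR@(0,4)
Op 6: place BB@(1,2)
Op 7: place BB@(4,4)
Op 8: place WK@(2,2)
Per-piece attacks for W:
  WR@(0,4): attacks (0,3) (0,2) (0,1) (0,0) (1,4) (2,4) (3,4) (4,4) [ray(1,0) blocked at (4,4)]
  WK@(2,2): attacks (2,3) (2,1) (3,2) (1,2) (3,3) (3,1) (1,3) (1,1)
Union (16 distinct): (0,0) (0,1) (0,2) (0,3) (1,1) (1,2) (1,3) (1,4) (2,1) (2,3) (2,4) (3,1) (3,2) (3,3) (3,4) (4,4)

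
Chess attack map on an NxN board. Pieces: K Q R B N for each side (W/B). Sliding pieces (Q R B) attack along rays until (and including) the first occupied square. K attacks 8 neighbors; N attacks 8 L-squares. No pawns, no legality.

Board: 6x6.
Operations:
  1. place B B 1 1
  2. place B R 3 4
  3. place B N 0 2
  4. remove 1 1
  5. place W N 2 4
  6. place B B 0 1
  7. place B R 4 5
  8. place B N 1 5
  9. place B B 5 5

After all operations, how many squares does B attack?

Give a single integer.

Op 1: place BB@(1,1)
Op 2: place BR@(3,4)
Op 3: place BN@(0,2)
Op 4: remove (1,1)
Op 5: place WN@(2,4)
Op 6: place BB@(0,1)
Op 7: place BR@(4,5)
Op 8: place BN@(1,5)
Op 9: place BB@(5,5)
Per-piece attacks for B:
  BB@(0,1): attacks (1,2) (2,3) (3,4) (1,0) [ray(1,1) blocked at (3,4)]
  BN@(0,2): attacks (1,4) (2,3) (1,0) (2,1)
  BN@(1,5): attacks (2,3) (3,4) (0,3)
  BR@(3,4): attacks (3,5) (3,3) (3,2) (3,1) (3,0) (4,4) (5,4) (2,4) [ray(-1,0) blocked at (2,4)]
  BR@(4,5): attacks (4,4) (4,3) (4,2) (4,1) (4,0) (5,5) (3,5) (2,5) (1,5) [ray(1,0) blocked at (5,5); ray(-1,0) blocked at (1,5)]
  BB@(5,5): attacks (4,4) (3,3) (2,2) (1,1) (0,0)
Union (25 distinct): (0,0) (0,3) (1,0) (1,1) (1,2) (1,4) (1,5) (2,1) (2,2) (2,3) (2,4) (2,5) (3,0) (3,1) (3,2) (3,3) (3,4) (3,5) (4,0) (4,1) (4,2) (4,3) (4,4) (5,4) (5,5)

Answer: 25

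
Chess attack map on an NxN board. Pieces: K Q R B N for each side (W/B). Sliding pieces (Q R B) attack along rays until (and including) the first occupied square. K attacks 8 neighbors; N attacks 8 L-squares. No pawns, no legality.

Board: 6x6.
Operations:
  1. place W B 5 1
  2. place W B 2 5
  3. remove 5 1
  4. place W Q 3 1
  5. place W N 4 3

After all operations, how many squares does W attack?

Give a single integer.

Answer: 23

Derivation:
Op 1: place WB@(5,1)
Op 2: place WB@(2,5)
Op 3: remove (5,1)
Op 4: place WQ@(3,1)
Op 5: place WN@(4,3)
Per-piece attacks for W:
  WB@(2,5): attacks (3,4) (4,3) (1,4) (0,3) [ray(1,-1) blocked at (4,3)]
  WQ@(3,1): attacks (3,2) (3,3) (3,4) (3,5) (3,0) (4,1) (5,1) (2,1) (1,1) (0,1) (4,2) (5,3) (4,0) (2,2) (1,3) (0,4) (2,0)
  WN@(4,3): attacks (5,5) (3,5) (2,4) (5,1) (3,1) (2,2)
Union (23 distinct): (0,1) (0,3) (0,4) (1,1) (1,3) (1,4) (2,0) (2,1) (2,2) (2,4) (3,0) (3,1) (3,2) (3,3) (3,4) (3,5) (4,0) (4,1) (4,2) (4,3) (5,1) (5,3) (5,5)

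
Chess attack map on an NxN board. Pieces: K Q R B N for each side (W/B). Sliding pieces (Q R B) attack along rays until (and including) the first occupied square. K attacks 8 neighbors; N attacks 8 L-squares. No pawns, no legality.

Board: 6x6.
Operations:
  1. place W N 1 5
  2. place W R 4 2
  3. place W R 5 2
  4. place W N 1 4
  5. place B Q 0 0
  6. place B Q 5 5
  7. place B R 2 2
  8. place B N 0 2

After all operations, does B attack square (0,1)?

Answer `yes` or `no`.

Answer: yes

Derivation:
Op 1: place WN@(1,5)
Op 2: place WR@(4,2)
Op 3: place WR@(5,2)
Op 4: place WN@(1,4)
Op 5: place BQ@(0,0)
Op 6: place BQ@(5,5)
Op 7: place BR@(2,2)
Op 8: place BN@(0,2)
Per-piece attacks for B:
  BQ@(0,0): attacks (0,1) (0,2) (1,0) (2,0) (3,0) (4,0) (5,0) (1,1) (2,2) [ray(0,1) blocked at (0,2); ray(1,1) blocked at (2,2)]
  BN@(0,2): attacks (1,4) (2,3) (1,0) (2,1)
  BR@(2,2): attacks (2,3) (2,4) (2,5) (2,1) (2,0) (3,2) (4,2) (1,2) (0,2) [ray(1,0) blocked at (4,2); ray(-1,0) blocked at (0,2)]
  BQ@(5,5): attacks (5,4) (5,3) (5,2) (4,5) (3,5) (2,5) (1,5) (4,4) (3,3) (2,2) [ray(0,-1) blocked at (5,2); ray(-1,0) blocked at (1,5); ray(-1,-1) blocked at (2,2)]
B attacks (0,1): yes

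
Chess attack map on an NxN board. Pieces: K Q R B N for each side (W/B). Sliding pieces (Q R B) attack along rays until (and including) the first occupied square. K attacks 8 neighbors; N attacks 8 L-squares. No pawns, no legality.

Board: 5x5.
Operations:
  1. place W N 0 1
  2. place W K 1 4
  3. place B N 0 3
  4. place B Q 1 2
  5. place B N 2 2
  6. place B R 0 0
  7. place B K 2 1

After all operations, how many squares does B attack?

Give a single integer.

Answer: 20

Derivation:
Op 1: place WN@(0,1)
Op 2: place WK@(1,4)
Op 3: place BN@(0,3)
Op 4: place BQ@(1,2)
Op 5: place BN@(2,2)
Op 6: place BR@(0,0)
Op 7: place BK@(2,1)
Per-piece attacks for B:
  BR@(0,0): attacks (0,1) (1,0) (2,0) (3,0) (4,0) [ray(0,1) blocked at (0,1)]
  BN@(0,3): attacks (2,4) (1,1) (2,2)
  BQ@(1,2): attacks (1,3) (1,4) (1,1) (1,0) (2,2) (0,2) (2,3) (3,4) (2,1) (0,3) (0,1) [ray(0,1) blocked at (1,4); ray(1,0) blocked at (2,2); ray(1,-1) blocked at (2,1); ray(-1,1) blocked at (0,3); ray(-1,-1) blocked at (0,1)]
  BK@(2,1): attacks (2,2) (2,0) (3,1) (1,1) (3,2) (3,0) (1,2) (1,0)
  BN@(2,2): attacks (3,4) (4,3) (1,4) (0,3) (3,0) (4,1) (1,0) (0,1)
Union (20 distinct): (0,1) (0,2) (0,3) (1,0) (1,1) (1,2) (1,3) (1,4) (2,0) (2,1) (2,2) (2,3) (2,4) (3,0) (3,1) (3,2) (3,4) (4,0) (4,1) (4,3)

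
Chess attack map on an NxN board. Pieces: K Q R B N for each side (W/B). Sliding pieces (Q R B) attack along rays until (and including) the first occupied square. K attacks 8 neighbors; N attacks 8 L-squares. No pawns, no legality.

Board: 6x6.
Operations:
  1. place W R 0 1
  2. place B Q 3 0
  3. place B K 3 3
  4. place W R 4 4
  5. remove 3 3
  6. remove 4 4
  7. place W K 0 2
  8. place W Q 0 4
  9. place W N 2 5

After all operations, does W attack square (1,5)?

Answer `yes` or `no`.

Op 1: place WR@(0,1)
Op 2: place BQ@(3,0)
Op 3: place BK@(3,3)
Op 4: place WR@(4,4)
Op 5: remove (3,3)
Op 6: remove (4,4)
Op 7: place WK@(0,2)
Op 8: place WQ@(0,4)
Op 9: place WN@(2,5)
Per-piece attacks for W:
  WR@(0,1): attacks (0,2) (0,0) (1,1) (2,1) (3,1) (4,1) (5,1) [ray(0,1) blocked at (0,2)]
  WK@(0,2): attacks (0,3) (0,1) (1,2) (1,3) (1,1)
  WQ@(0,4): attacks (0,5) (0,3) (0,2) (1,4) (2,4) (3,4) (4,4) (5,4) (1,5) (1,3) (2,2) (3,1) (4,0) [ray(0,-1) blocked at (0,2)]
  WN@(2,5): attacks (3,3) (4,4) (1,3) (0,4)
W attacks (1,5): yes

Answer: yes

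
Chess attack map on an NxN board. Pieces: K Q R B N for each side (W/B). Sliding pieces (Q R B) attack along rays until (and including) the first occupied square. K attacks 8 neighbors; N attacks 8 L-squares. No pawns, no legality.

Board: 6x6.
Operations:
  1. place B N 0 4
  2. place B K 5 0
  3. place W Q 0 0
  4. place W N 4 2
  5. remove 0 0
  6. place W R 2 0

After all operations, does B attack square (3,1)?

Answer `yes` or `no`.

Op 1: place BN@(0,4)
Op 2: place BK@(5,0)
Op 3: place WQ@(0,0)
Op 4: place WN@(4,2)
Op 5: remove (0,0)
Op 6: place WR@(2,0)
Per-piece attacks for B:
  BN@(0,4): attacks (2,5) (1,2) (2,3)
  BK@(5,0): attacks (5,1) (4,0) (4,1)
B attacks (3,1): no

Answer: no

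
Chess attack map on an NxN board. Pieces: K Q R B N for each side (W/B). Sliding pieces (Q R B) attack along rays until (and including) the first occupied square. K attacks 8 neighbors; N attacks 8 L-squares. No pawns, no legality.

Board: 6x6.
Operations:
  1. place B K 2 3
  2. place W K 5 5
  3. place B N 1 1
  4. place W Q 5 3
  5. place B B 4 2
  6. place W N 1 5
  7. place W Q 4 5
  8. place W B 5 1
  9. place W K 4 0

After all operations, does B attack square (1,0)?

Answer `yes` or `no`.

Op 1: place BK@(2,3)
Op 2: place WK@(5,5)
Op 3: place BN@(1,1)
Op 4: place WQ@(5,3)
Op 5: place BB@(4,2)
Op 6: place WN@(1,5)
Op 7: place WQ@(4,5)
Op 8: place WB@(5,1)
Op 9: place WK@(4,0)
Per-piece attacks for B:
  BN@(1,1): attacks (2,3) (3,2) (0,3) (3,0)
  BK@(2,3): attacks (2,4) (2,2) (3,3) (1,3) (3,4) (3,2) (1,4) (1,2)
  BB@(4,2): attacks (5,3) (5,1) (3,3) (2,4) (1,5) (3,1) (2,0) [ray(1,1) blocked at (5,3); ray(1,-1) blocked at (5,1); ray(-1,1) blocked at (1,5)]
B attacks (1,0): no

Answer: no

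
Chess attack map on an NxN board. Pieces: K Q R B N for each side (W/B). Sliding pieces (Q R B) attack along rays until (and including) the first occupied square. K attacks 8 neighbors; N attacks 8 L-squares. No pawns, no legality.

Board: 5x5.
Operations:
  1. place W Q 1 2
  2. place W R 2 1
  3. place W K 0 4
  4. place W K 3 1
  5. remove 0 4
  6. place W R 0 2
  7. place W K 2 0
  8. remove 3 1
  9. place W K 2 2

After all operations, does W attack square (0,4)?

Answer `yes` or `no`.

Answer: yes

Derivation:
Op 1: place WQ@(1,2)
Op 2: place WR@(2,1)
Op 3: place WK@(0,4)
Op 4: place WK@(3,1)
Op 5: remove (0,4)
Op 6: place WR@(0,2)
Op 7: place WK@(2,0)
Op 8: remove (3,1)
Op 9: place WK@(2,2)
Per-piece attacks for W:
  WR@(0,2): attacks (0,3) (0,4) (0,1) (0,0) (1,2) [ray(1,0) blocked at (1,2)]
  WQ@(1,2): attacks (1,3) (1,4) (1,1) (1,0) (2,2) (0,2) (2,3) (3,4) (2,1) (0,3) (0,1) [ray(1,0) blocked at (2,2); ray(-1,0) blocked at (0,2); ray(1,-1) blocked at (2,1)]
  WK@(2,0): attacks (2,1) (3,0) (1,0) (3,1) (1,1)
  WR@(2,1): attacks (2,2) (2,0) (3,1) (4,1) (1,1) (0,1) [ray(0,1) blocked at (2,2); ray(0,-1) blocked at (2,0)]
  WK@(2,2): attacks (2,3) (2,1) (3,2) (1,2) (3,3) (3,1) (1,3) (1,1)
W attacks (0,4): yes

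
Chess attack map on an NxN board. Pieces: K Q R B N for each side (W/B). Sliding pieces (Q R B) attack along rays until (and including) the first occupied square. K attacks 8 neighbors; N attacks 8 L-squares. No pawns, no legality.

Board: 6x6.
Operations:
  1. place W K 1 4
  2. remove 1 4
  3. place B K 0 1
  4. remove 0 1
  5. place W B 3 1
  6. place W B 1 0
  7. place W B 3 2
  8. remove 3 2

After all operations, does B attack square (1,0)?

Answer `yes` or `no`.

Op 1: place WK@(1,4)
Op 2: remove (1,4)
Op 3: place BK@(0,1)
Op 4: remove (0,1)
Op 5: place WB@(3,1)
Op 6: place WB@(1,0)
Op 7: place WB@(3,2)
Op 8: remove (3,2)
Per-piece attacks for B:
B attacks (1,0): no

Answer: no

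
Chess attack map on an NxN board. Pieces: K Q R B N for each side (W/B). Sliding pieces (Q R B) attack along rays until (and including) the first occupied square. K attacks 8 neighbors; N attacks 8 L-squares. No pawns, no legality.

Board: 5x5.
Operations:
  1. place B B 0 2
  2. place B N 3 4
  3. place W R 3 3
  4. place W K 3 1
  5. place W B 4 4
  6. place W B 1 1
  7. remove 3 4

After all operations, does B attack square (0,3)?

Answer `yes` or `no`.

Op 1: place BB@(0,2)
Op 2: place BN@(3,4)
Op 3: place WR@(3,3)
Op 4: place WK@(3,1)
Op 5: place WB@(4,4)
Op 6: place WB@(1,1)
Op 7: remove (3,4)
Per-piece attacks for B:
  BB@(0,2): attacks (1,3) (2,4) (1,1) [ray(1,-1) blocked at (1,1)]
B attacks (0,3): no

Answer: no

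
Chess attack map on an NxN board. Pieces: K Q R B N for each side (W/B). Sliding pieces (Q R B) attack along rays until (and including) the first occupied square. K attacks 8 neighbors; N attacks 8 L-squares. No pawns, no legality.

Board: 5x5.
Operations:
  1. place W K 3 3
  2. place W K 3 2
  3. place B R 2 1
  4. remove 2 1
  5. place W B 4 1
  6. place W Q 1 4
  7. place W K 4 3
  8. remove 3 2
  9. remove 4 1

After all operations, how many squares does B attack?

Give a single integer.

Answer: 0

Derivation:
Op 1: place WK@(3,3)
Op 2: place WK@(3,2)
Op 3: place BR@(2,1)
Op 4: remove (2,1)
Op 5: place WB@(4,1)
Op 6: place WQ@(1,4)
Op 7: place WK@(4,3)
Op 8: remove (3,2)
Op 9: remove (4,1)
Per-piece attacks for B:
Union (0 distinct): (none)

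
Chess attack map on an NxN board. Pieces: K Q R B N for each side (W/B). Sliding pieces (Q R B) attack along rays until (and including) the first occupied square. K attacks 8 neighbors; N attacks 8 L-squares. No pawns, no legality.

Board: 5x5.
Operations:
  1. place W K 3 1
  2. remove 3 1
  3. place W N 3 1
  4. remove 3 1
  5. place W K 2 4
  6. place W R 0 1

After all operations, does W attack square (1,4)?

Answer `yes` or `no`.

Answer: yes

Derivation:
Op 1: place WK@(3,1)
Op 2: remove (3,1)
Op 3: place WN@(3,1)
Op 4: remove (3,1)
Op 5: place WK@(2,4)
Op 6: place WR@(0,1)
Per-piece attacks for W:
  WR@(0,1): attacks (0,2) (0,3) (0,4) (0,0) (1,1) (2,1) (3,1) (4,1)
  WK@(2,4): attacks (2,3) (3,4) (1,4) (3,3) (1,3)
W attacks (1,4): yes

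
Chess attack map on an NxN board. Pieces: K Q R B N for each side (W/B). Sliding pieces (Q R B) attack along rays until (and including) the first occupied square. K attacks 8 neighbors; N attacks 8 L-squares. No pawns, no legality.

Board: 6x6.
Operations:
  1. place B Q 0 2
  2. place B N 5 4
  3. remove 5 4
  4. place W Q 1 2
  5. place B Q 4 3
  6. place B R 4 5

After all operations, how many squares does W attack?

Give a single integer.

Op 1: place BQ@(0,2)
Op 2: place BN@(5,4)
Op 3: remove (5,4)
Op 4: place WQ@(1,2)
Op 5: place BQ@(4,3)
Op 6: place BR@(4,5)
Per-piece attacks for W:
  WQ@(1,2): attacks (1,3) (1,4) (1,5) (1,1) (1,0) (2,2) (3,2) (4,2) (5,2) (0,2) (2,3) (3,4) (4,5) (2,1) (3,0) (0,3) (0,1) [ray(-1,0) blocked at (0,2); ray(1,1) blocked at (4,5)]
Union (17 distinct): (0,1) (0,2) (0,3) (1,0) (1,1) (1,3) (1,4) (1,5) (2,1) (2,2) (2,3) (3,0) (3,2) (3,4) (4,2) (4,5) (5,2)

Answer: 17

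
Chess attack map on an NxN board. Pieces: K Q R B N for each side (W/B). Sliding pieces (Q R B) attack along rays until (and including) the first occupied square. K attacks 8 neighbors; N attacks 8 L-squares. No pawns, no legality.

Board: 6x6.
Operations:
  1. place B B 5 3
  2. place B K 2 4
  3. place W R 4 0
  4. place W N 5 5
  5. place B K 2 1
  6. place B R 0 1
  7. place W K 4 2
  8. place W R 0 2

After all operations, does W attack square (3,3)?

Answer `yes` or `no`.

Op 1: place BB@(5,3)
Op 2: place BK@(2,4)
Op 3: place WR@(4,0)
Op 4: place WN@(5,5)
Op 5: place BK@(2,1)
Op 6: place BR@(0,1)
Op 7: place WK@(4,2)
Op 8: place WR@(0,2)
Per-piece attacks for W:
  WR@(0,2): attacks (0,3) (0,4) (0,5) (0,1) (1,2) (2,2) (3,2) (4,2) [ray(0,-1) blocked at (0,1); ray(1,0) blocked at (4,2)]
  WR@(4,0): attacks (4,1) (4,2) (5,0) (3,0) (2,0) (1,0) (0,0) [ray(0,1) blocked at (4,2)]
  WK@(4,2): attacks (4,3) (4,1) (5,2) (3,2) (5,3) (5,1) (3,3) (3,1)
  WN@(5,5): attacks (4,3) (3,4)
W attacks (3,3): yes

Answer: yes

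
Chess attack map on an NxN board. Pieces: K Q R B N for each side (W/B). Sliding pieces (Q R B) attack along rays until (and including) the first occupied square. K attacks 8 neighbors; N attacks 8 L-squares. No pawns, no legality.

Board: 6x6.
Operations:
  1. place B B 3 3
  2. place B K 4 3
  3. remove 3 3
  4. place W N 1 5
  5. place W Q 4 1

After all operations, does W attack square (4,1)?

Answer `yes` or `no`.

Op 1: place BB@(3,3)
Op 2: place BK@(4,3)
Op 3: remove (3,3)
Op 4: place WN@(1,5)
Op 5: place WQ@(4,1)
Per-piece attacks for W:
  WN@(1,5): attacks (2,3) (3,4) (0,3)
  WQ@(4,1): attacks (4,2) (4,3) (4,0) (5,1) (3,1) (2,1) (1,1) (0,1) (5,2) (5,0) (3,2) (2,3) (1,4) (0,5) (3,0) [ray(0,1) blocked at (4,3)]
W attacks (4,1): no

Answer: no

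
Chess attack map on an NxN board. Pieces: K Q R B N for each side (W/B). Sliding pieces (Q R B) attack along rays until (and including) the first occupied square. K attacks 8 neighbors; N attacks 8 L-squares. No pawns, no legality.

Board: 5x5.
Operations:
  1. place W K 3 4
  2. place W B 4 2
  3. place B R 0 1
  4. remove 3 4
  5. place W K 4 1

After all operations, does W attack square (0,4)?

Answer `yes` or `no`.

Answer: no

Derivation:
Op 1: place WK@(3,4)
Op 2: place WB@(4,2)
Op 3: place BR@(0,1)
Op 4: remove (3,4)
Op 5: place WK@(4,1)
Per-piece attacks for W:
  WK@(4,1): attacks (4,2) (4,0) (3,1) (3,2) (3,0)
  WB@(4,2): attacks (3,3) (2,4) (3,1) (2,0)
W attacks (0,4): no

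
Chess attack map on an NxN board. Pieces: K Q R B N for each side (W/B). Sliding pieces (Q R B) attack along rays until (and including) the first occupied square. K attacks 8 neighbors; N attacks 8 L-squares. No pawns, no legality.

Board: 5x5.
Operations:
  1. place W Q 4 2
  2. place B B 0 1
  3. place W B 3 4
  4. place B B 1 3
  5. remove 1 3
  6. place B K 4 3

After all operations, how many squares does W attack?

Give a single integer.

Answer: 13

Derivation:
Op 1: place WQ@(4,2)
Op 2: place BB@(0,1)
Op 3: place WB@(3,4)
Op 4: place BB@(1,3)
Op 5: remove (1,3)
Op 6: place BK@(4,3)
Per-piece attacks for W:
  WB@(3,4): attacks (4,3) (2,3) (1,2) (0,1) [ray(1,-1) blocked at (4,3); ray(-1,-1) blocked at (0,1)]
  WQ@(4,2): attacks (4,3) (4,1) (4,0) (3,2) (2,2) (1,2) (0,2) (3,3) (2,4) (3,1) (2,0) [ray(0,1) blocked at (4,3)]
Union (13 distinct): (0,1) (0,2) (1,2) (2,0) (2,2) (2,3) (2,4) (3,1) (3,2) (3,3) (4,0) (4,1) (4,3)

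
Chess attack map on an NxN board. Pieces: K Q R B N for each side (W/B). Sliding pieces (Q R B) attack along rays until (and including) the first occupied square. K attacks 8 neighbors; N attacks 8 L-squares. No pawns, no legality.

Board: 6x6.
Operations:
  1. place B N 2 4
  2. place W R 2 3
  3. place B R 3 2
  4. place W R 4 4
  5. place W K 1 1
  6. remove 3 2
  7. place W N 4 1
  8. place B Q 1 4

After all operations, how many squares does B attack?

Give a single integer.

Answer: 13

Derivation:
Op 1: place BN@(2,4)
Op 2: place WR@(2,3)
Op 3: place BR@(3,2)
Op 4: place WR@(4,4)
Op 5: place WK@(1,1)
Op 6: remove (3,2)
Op 7: place WN@(4,1)
Op 8: place BQ@(1,4)
Per-piece attacks for B:
  BQ@(1,4): attacks (1,5) (1,3) (1,2) (1,1) (2,4) (0,4) (2,5) (2,3) (0,5) (0,3) [ray(0,-1) blocked at (1,1); ray(1,0) blocked at (2,4); ray(1,-1) blocked at (2,3)]
  BN@(2,4): attacks (4,5) (0,5) (3,2) (4,3) (1,2) (0,3)
Union (13 distinct): (0,3) (0,4) (0,5) (1,1) (1,2) (1,3) (1,5) (2,3) (2,4) (2,5) (3,2) (4,3) (4,5)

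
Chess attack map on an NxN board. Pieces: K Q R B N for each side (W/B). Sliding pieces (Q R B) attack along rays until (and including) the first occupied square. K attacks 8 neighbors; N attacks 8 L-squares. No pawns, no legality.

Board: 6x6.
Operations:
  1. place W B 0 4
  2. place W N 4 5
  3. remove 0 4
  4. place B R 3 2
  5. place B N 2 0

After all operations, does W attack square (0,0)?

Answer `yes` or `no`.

Answer: no

Derivation:
Op 1: place WB@(0,4)
Op 2: place WN@(4,5)
Op 3: remove (0,4)
Op 4: place BR@(3,2)
Op 5: place BN@(2,0)
Per-piece attacks for W:
  WN@(4,5): attacks (5,3) (3,3) (2,4)
W attacks (0,0): no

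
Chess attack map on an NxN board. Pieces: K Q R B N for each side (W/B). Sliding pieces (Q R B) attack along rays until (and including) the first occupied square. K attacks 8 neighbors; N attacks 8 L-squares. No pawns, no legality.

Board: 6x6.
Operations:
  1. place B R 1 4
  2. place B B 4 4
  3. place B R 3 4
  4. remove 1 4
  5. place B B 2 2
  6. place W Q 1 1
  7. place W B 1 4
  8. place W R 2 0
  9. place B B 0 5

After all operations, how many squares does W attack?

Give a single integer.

Answer: 21

Derivation:
Op 1: place BR@(1,4)
Op 2: place BB@(4,4)
Op 3: place BR@(3,4)
Op 4: remove (1,4)
Op 5: place BB@(2,2)
Op 6: place WQ@(1,1)
Op 7: place WB@(1,4)
Op 8: place WR@(2,0)
Op 9: place BB@(0,5)
Per-piece attacks for W:
  WQ@(1,1): attacks (1,2) (1,3) (1,4) (1,0) (2,1) (3,1) (4,1) (5,1) (0,1) (2,2) (2,0) (0,2) (0,0) [ray(0,1) blocked at (1,4); ray(1,1) blocked at (2,2); ray(1,-1) blocked at (2,0)]
  WB@(1,4): attacks (2,5) (2,3) (3,2) (4,1) (5,0) (0,5) (0,3) [ray(-1,1) blocked at (0,5)]
  WR@(2,0): attacks (2,1) (2,2) (3,0) (4,0) (5,0) (1,0) (0,0) [ray(0,1) blocked at (2,2)]
Union (21 distinct): (0,0) (0,1) (0,2) (0,3) (0,5) (1,0) (1,2) (1,3) (1,4) (2,0) (2,1) (2,2) (2,3) (2,5) (3,0) (3,1) (3,2) (4,0) (4,1) (5,0) (5,1)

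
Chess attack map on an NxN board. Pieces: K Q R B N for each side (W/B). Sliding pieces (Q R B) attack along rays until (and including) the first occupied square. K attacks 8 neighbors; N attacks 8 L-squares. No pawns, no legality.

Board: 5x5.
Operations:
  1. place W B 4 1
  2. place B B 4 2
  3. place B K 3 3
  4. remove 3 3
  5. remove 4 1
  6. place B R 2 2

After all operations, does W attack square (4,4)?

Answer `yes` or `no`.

Op 1: place WB@(4,1)
Op 2: place BB@(4,2)
Op 3: place BK@(3,3)
Op 4: remove (3,3)
Op 5: remove (4,1)
Op 6: place BR@(2,2)
Per-piece attacks for W:
W attacks (4,4): no

Answer: no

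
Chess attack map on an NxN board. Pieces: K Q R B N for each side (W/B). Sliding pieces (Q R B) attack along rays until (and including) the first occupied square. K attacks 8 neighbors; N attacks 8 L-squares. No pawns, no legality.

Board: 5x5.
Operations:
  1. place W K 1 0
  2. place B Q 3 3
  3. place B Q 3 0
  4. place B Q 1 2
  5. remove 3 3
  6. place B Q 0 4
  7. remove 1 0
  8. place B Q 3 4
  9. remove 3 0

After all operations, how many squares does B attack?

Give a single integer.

Answer: 23

Derivation:
Op 1: place WK@(1,0)
Op 2: place BQ@(3,3)
Op 3: place BQ@(3,0)
Op 4: place BQ@(1,2)
Op 5: remove (3,3)
Op 6: place BQ@(0,4)
Op 7: remove (1,0)
Op 8: place BQ@(3,4)
Op 9: remove (3,0)
Per-piece attacks for B:
  BQ@(0,4): attacks (0,3) (0,2) (0,1) (0,0) (1,4) (2,4) (3,4) (1,3) (2,2) (3,1) (4,0) [ray(1,0) blocked at (3,4)]
  BQ@(1,2): attacks (1,3) (1,4) (1,1) (1,0) (2,2) (3,2) (4,2) (0,2) (2,3) (3,4) (2,1) (3,0) (0,3) (0,1) [ray(1,1) blocked at (3,4)]
  BQ@(3,4): attacks (3,3) (3,2) (3,1) (3,0) (4,4) (2,4) (1,4) (0,4) (4,3) (2,3) (1,2) [ray(-1,0) blocked at (0,4); ray(-1,-1) blocked at (1,2)]
Union (23 distinct): (0,0) (0,1) (0,2) (0,3) (0,4) (1,0) (1,1) (1,2) (1,3) (1,4) (2,1) (2,2) (2,3) (2,4) (3,0) (3,1) (3,2) (3,3) (3,4) (4,0) (4,2) (4,3) (4,4)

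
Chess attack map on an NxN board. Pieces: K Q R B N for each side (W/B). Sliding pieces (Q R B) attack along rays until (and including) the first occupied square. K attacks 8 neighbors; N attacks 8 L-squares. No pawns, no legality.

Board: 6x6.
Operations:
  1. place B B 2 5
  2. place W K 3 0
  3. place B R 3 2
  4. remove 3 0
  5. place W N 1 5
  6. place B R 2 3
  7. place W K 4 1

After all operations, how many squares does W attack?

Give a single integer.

Op 1: place BB@(2,5)
Op 2: place WK@(3,0)
Op 3: place BR@(3,2)
Op 4: remove (3,0)
Op 5: place WN@(1,5)
Op 6: place BR@(2,3)
Op 7: place WK@(4,1)
Per-piece attacks for W:
  WN@(1,5): attacks (2,3) (3,4) (0,3)
  WK@(4,1): attacks (4,2) (4,0) (5,1) (3,1) (5,2) (5,0) (3,2) (3,0)
Union (11 distinct): (0,3) (2,3) (3,0) (3,1) (3,2) (3,4) (4,0) (4,2) (5,0) (5,1) (5,2)

Answer: 11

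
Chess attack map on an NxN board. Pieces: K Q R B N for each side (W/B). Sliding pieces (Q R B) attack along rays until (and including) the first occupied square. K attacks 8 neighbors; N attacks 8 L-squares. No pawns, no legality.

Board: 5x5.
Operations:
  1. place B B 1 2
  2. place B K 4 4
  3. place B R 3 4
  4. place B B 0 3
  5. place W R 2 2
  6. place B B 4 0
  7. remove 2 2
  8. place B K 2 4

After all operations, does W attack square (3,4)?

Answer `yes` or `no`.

Answer: no

Derivation:
Op 1: place BB@(1,2)
Op 2: place BK@(4,4)
Op 3: place BR@(3,4)
Op 4: place BB@(0,3)
Op 5: place WR@(2,2)
Op 6: place BB@(4,0)
Op 7: remove (2,2)
Op 8: place BK@(2,4)
Per-piece attacks for W:
W attacks (3,4): no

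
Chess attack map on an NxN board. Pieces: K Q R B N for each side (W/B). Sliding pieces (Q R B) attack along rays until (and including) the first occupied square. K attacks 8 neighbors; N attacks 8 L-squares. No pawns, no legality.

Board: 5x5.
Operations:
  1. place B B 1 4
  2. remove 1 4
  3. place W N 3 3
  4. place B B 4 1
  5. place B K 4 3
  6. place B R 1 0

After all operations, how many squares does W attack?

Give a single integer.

Op 1: place BB@(1,4)
Op 2: remove (1,4)
Op 3: place WN@(3,3)
Op 4: place BB@(4,1)
Op 5: place BK@(4,3)
Op 6: place BR@(1,0)
Per-piece attacks for W:
  WN@(3,3): attacks (1,4) (4,1) (2,1) (1,2)
Union (4 distinct): (1,2) (1,4) (2,1) (4,1)

Answer: 4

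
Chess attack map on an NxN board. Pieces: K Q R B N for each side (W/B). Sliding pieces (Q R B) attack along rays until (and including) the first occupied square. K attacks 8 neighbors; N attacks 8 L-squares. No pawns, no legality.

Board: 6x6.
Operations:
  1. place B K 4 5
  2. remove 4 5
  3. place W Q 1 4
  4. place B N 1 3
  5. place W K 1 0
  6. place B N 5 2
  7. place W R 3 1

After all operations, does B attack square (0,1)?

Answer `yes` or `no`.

Op 1: place BK@(4,5)
Op 2: remove (4,5)
Op 3: place WQ@(1,4)
Op 4: place BN@(1,3)
Op 5: place WK@(1,0)
Op 6: place BN@(5,2)
Op 7: place WR@(3,1)
Per-piece attacks for B:
  BN@(1,3): attacks (2,5) (3,4) (0,5) (2,1) (3,2) (0,1)
  BN@(5,2): attacks (4,4) (3,3) (4,0) (3,1)
B attacks (0,1): yes

Answer: yes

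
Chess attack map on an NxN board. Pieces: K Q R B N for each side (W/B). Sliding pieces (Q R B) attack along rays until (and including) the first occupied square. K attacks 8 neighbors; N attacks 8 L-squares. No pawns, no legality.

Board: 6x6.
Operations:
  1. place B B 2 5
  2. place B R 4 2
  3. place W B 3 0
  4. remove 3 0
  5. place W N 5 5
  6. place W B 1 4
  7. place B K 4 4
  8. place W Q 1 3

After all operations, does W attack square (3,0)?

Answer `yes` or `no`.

Answer: no

Derivation:
Op 1: place BB@(2,5)
Op 2: place BR@(4,2)
Op 3: place WB@(3,0)
Op 4: remove (3,0)
Op 5: place WN@(5,5)
Op 6: place WB@(1,4)
Op 7: place BK@(4,4)
Op 8: place WQ@(1,3)
Per-piece attacks for W:
  WQ@(1,3): attacks (1,4) (1,2) (1,1) (1,0) (2,3) (3,3) (4,3) (5,3) (0,3) (2,4) (3,5) (2,2) (3,1) (4,0) (0,4) (0,2) [ray(0,1) blocked at (1,4)]
  WB@(1,4): attacks (2,5) (2,3) (3,2) (4,1) (5,0) (0,5) (0,3) [ray(1,1) blocked at (2,5)]
  WN@(5,5): attacks (4,3) (3,4)
W attacks (3,0): no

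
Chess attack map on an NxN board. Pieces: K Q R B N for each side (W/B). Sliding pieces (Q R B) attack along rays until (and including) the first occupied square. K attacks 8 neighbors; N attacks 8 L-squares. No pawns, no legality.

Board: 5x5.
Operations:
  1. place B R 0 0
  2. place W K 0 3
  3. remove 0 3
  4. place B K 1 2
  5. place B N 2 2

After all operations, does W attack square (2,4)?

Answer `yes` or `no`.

Answer: no

Derivation:
Op 1: place BR@(0,0)
Op 2: place WK@(0,3)
Op 3: remove (0,3)
Op 4: place BK@(1,2)
Op 5: place BN@(2,2)
Per-piece attacks for W:
W attacks (2,4): no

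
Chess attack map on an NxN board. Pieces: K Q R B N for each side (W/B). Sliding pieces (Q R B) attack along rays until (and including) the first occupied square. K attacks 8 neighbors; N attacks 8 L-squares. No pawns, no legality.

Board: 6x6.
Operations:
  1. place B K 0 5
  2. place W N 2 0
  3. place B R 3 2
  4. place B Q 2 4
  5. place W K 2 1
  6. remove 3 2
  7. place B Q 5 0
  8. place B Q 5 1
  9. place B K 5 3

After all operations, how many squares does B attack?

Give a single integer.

Answer: 28

Derivation:
Op 1: place BK@(0,5)
Op 2: place WN@(2,0)
Op 3: place BR@(3,2)
Op 4: place BQ@(2,4)
Op 5: place WK@(2,1)
Op 6: remove (3,2)
Op 7: place BQ@(5,0)
Op 8: place BQ@(5,1)
Op 9: place BK@(5,3)
Per-piece attacks for B:
  BK@(0,5): attacks (0,4) (1,5) (1,4)
  BQ@(2,4): attacks (2,5) (2,3) (2,2) (2,1) (3,4) (4,4) (5,4) (1,4) (0,4) (3,5) (3,3) (4,2) (5,1) (1,5) (1,3) (0,2) [ray(0,-1) blocked at (2,1); ray(1,-1) blocked at (5,1)]
  BQ@(5,0): attacks (5,1) (4,0) (3,0) (2,0) (4,1) (3,2) (2,3) (1,4) (0,5) [ray(0,1) blocked at (5,1); ray(-1,0) blocked at (2,0); ray(-1,1) blocked at (0,5)]
  BQ@(5,1): attacks (5,2) (5,3) (5,0) (4,1) (3,1) (2,1) (4,2) (3,3) (2,4) (4,0) [ray(0,1) blocked at (5,3); ray(0,-1) blocked at (5,0); ray(-1,0) blocked at (2,1); ray(-1,1) blocked at (2,4)]
  BK@(5,3): attacks (5,4) (5,2) (4,3) (4,4) (4,2)
Union (28 distinct): (0,2) (0,4) (0,5) (1,3) (1,4) (1,5) (2,0) (2,1) (2,2) (2,3) (2,4) (2,5) (3,0) (3,1) (3,2) (3,3) (3,4) (3,5) (4,0) (4,1) (4,2) (4,3) (4,4) (5,0) (5,1) (5,2) (5,3) (5,4)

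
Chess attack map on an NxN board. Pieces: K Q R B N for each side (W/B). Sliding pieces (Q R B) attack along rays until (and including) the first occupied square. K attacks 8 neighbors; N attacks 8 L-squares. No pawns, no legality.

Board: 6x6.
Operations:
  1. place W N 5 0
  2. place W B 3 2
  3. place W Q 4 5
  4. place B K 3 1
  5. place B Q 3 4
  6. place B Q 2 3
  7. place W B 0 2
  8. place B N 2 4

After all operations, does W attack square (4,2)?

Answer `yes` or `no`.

Answer: yes

Derivation:
Op 1: place WN@(5,0)
Op 2: place WB@(3,2)
Op 3: place WQ@(4,5)
Op 4: place BK@(3,1)
Op 5: place BQ@(3,4)
Op 6: place BQ@(2,3)
Op 7: place WB@(0,2)
Op 8: place BN@(2,4)
Per-piece attacks for W:
  WB@(0,2): attacks (1,3) (2,4) (1,1) (2,0) [ray(1,1) blocked at (2,4)]
  WB@(3,2): attacks (4,3) (5,4) (4,1) (5,0) (2,3) (2,1) (1,0) [ray(1,-1) blocked at (5,0); ray(-1,1) blocked at (2,3)]
  WQ@(4,5): attacks (4,4) (4,3) (4,2) (4,1) (4,0) (5,5) (3,5) (2,5) (1,5) (0,5) (5,4) (3,4) [ray(-1,-1) blocked at (3,4)]
  WN@(5,0): attacks (4,2) (3,1)
W attacks (4,2): yes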